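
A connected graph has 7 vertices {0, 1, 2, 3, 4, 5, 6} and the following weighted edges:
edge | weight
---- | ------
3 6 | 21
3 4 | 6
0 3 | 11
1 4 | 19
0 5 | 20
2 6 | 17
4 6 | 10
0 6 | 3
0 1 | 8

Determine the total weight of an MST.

Kruskal's algorithm — process edges by increasing weight (ties by edge label):
0 6 (3): add. Components now {0,6} {1} {2} {3} {4} {5}
3 4 (6): add. Components now {0,6} {1} {2} {3,4} {5}
0 1 (8): add. Components now {0,1,6} {2} {3,4} {5}
4 6 (10): add. Components now {0,1,3,4,6} {2} {5}
0 3 (11): skip — 0 and 3 already connected.
2 6 (17): add. Components now {0,1,2,3,4,6} {5}
1 4 (19): skip — 1 and 4 already connected.
0 5 (20): add. Components now {0,1,2,3,4,5,6}
MST edges: 0 6, 3 4, 0 1, 4 6, 2 6, 0 5; total weight 3+6+8+10+17+20 = 64.

64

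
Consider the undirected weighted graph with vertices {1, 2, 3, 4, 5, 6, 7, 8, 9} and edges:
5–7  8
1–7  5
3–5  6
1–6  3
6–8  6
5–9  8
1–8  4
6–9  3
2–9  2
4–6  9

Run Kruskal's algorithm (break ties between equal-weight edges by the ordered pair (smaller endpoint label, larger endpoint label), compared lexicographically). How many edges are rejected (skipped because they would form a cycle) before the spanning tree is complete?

Kruskal's algorithm — process edges by increasing weight (ties by edge label):
2–9 (2): add — endpoints in different components.
1–6 (3): add — endpoints in different components.
6–9 (3): add — endpoints in different components.
1–8 (4): add — endpoints in different components.
1–7 (5): add — endpoints in different components.
3–5 (6): add — endpoints in different components.
6–8 (6): skip — 6 and 8 already connected.
5–7 (8): add — endpoints in different components.
5–9 (8): skip — 5 and 9 already connected.
4–6 (9): add — endpoints in different components.
Edges rejected before the tree was complete: 2.

2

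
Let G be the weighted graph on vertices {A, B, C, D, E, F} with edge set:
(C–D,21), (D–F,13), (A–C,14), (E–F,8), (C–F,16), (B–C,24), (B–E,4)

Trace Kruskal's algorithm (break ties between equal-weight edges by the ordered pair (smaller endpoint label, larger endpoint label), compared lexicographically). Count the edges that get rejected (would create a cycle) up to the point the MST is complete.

0

Kruskal: consider edges lightest-first.
B–E (4): add — endpoints in different components.
E–F (8): add — endpoints in different components.
D–F (13): add — endpoints in different components.
A–C (14): add — endpoints in different components.
C–F (16): add — endpoints in different components.
Edges rejected before the tree was complete: 0.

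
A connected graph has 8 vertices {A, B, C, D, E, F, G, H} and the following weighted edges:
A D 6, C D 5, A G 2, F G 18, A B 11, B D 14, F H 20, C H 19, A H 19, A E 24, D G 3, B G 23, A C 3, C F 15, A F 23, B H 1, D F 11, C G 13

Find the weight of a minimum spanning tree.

55

Grow the tree from C using Prim:
Step 1: cheapest edge leaving the tree is A C (3); add A.
Step 2: cheapest edge leaving the tree is A G (2); add G.
Step 3: cheapest edge leaving the tree is D G (3); add D.
Step 4: cheapest edge leaving the tree is A B (11); add B.
Step 5: cheapest edge leaving the tree is B H (1); add H.
Step 6: cheapest edge leaving the tree is D F (11); add F.
Step 7: cheapest edge leaving the tree is A E (24); add E.
MST edges: A C, A G, D G, A B, B H, D F, A E; total weight 3+2+3+11+1+11+24 = 55.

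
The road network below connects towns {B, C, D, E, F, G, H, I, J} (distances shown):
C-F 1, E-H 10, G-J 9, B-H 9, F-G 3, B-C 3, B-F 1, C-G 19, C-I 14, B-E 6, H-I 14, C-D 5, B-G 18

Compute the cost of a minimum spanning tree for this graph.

48

Kruskal's algorithm — process edges by increasing weight (ties by edge label):
B-F (1): add — endpoints in different components.
C-F (1): add — endpoints in different components.
B-C (3): skip — B and C already connected.
F-G (3): add — endpoints in different components.
C-D (5): add — endpoints in different components.
B-E (6): add — endpoints in different components.
B-H (9): add — endpoints in different components.
G-J (9): add — endpoints in different components.
E-H (10): skip — E and H already connected.
C-I (14): add — endpoints in different components.
MST edges: B-F, C-F, F-G, C-D, B-E, B-H, G-J, C-I; total weight 1+1+3+5+6+9+9+14 = 48.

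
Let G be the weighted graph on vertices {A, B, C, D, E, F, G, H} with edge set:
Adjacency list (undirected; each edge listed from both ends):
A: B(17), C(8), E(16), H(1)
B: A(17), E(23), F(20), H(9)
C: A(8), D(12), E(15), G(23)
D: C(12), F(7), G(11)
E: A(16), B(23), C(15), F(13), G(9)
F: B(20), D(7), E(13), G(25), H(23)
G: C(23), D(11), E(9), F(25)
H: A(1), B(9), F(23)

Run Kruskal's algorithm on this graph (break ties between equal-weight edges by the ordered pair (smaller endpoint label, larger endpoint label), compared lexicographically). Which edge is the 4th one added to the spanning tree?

B-H

Kruskal: consider edges lightest-first.
A–H (1): add — endpoints in different components.
D–F (7): add — endpoints in different components.
A–C (8): add — endpoints in different components.
B–H (9): add — endpoints in different components.
E–G (9): add — endpoints in different components.
D–G (11): add — endpoints in different components.
C–D (12): add — endpoints in different components.
The 4th edge added is B–H.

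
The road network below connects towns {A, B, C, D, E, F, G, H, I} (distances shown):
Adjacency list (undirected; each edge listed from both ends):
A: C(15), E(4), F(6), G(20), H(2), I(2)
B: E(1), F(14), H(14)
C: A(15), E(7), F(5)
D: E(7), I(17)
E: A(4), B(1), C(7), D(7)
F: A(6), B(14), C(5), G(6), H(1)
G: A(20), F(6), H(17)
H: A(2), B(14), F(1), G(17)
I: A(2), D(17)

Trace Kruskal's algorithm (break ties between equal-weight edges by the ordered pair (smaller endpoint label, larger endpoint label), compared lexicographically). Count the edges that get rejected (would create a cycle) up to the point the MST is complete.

2

Kruskal: consider edges lightest-first.
B—E (1): add — endpoints in different components.
F—H (1): add — endpoints in different components.
A—H (2): add — endpoints in different components.
A—I (2): add — endpoints in different components.
A—E (4): add — endpoints in different components.
C—F (5): add — endpoints in different components.
A—F (6): skip — A and F already connected.
F—G (6): add — endpoints in different components.
C—E (7): skip — C and E already connected.
D—E (7): add — endpoints in different components.
Edges rejected before the tree was complete: 2.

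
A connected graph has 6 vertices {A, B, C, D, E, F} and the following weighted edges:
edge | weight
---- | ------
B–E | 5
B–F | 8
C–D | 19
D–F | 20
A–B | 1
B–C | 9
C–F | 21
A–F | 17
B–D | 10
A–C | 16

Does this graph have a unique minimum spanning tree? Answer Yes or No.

Yes

Sort edges by weight, then run Kruskal:
A–B (1): add — endpoints in different components.
B–E (5): add — endpoints in different components.
B–F (8): add — endpoints in different components.
B–C (9): add — endpoints in different components.
B–D (10): add — endpoints in different components.
Every non-tree edge has weight strictly greater than the heaviest edge on the tree path between its endpoints, so the MST is unique.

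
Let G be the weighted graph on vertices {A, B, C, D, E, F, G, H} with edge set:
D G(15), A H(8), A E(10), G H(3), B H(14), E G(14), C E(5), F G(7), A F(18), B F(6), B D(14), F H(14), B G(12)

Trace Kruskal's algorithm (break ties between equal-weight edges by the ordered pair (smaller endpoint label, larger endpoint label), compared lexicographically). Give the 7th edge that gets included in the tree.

B-D

Kruskal's algorithm — process edges by increasing weight (ties by edge label):
G H (3): add — endpoints in different components.
C E (5): add — endpoints in different components.
B F (6): add — endpoints in different components.
F G (7): add — endpoints in different components.
A H (8): add — endpoints in different components.
A E (10): add — endpoints in different components.
B G (12): skip — B and G already connected.
B D (14): add — endpoints in different components.
The 7th edge added is B D.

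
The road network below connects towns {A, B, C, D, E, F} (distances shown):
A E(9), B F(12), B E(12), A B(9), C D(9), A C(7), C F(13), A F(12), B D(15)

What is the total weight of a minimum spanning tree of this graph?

Prim's algorithm from A:
Step 1: frontier [A C 7, A B 9, A E 9, A F 12] → take A C (7); add C.
Step 2: frontier [A B 9, A E 9, A F 12, C D 9, C F 13] → take A B (9); add B.
Step 3: frontier [A E 9, A F 12, B E 12, B F 12, B D 15, C D 9, C F 13] → take C D (9); add D.
Step 4: frontier [A E 9, A F 12, B E 12, B F 12, C F 13] → take A E (9); add E.
Step 5: frontier [A F 12, B F 12, C F 13] → take A F (12); add F.
MST edges: A C, A B, C D, A E, A F; total weight 7+9+9+9+12 = 46.

46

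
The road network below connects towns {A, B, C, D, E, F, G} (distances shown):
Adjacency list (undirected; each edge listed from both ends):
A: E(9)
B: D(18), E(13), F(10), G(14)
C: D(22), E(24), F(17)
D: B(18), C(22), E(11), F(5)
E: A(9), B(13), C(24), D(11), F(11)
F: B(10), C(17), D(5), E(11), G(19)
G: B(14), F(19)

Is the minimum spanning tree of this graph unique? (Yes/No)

Kruskal's algorithm — process edges by increasing weight (ties by edge label):
D—F (5): add — endpoints in different components.
A—E (9): add — endpoints in different components.
B—F (10): add — endpoints in different components.
D—E (11): add — endpoints in different components.
E—F (11): skip — E and F already connected.
B—E (13): skip — B and E already connected.
B—G (14): add — endpoints in different components.
C—F (17): add — endpoints in different components.
Non-tree edge E—F has weight 11, equal to the heaviest edge on its tree cycle — swapping gives another MST of the same weight. Not unique.

No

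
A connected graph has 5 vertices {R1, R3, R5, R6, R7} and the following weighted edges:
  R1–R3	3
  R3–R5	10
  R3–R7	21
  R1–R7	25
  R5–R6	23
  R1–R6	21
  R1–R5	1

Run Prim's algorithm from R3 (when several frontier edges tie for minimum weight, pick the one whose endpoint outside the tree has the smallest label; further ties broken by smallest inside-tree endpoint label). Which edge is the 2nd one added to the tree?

Grow the tree from R3 using Prim:
Step 1: frontier [R1–R3 3, R3–R5 10, R3–R7 21] → take R1–R3 (3); add R1.
Step 2: frontier [R1–R5 1, R1–R6 21, R1–R7 25, R3–R5 10, R3–R7 21] → take R1–R5 (1); add R5.
Step 3: frontier [R1–R6 21, R1–R7 25, R3–R7 21, R5–R6 23] → take R1–R6 (21); add R6.
Step 4: frontier [R1–R7 25, R3–R7 21] → take R3–R7 (21); add R7.
The 2nd edge added is R1–R5.

R1-R5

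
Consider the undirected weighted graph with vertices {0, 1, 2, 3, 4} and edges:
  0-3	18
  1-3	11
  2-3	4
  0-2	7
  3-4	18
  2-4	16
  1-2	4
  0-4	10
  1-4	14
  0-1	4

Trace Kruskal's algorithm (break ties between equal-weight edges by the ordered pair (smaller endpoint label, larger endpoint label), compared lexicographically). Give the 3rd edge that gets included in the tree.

Sort edges by weight, then run Kruskal:
0-1 (4): add. Components now {0,1} {2} {3} {4}
1-2 (4): add. Components now {0,1,2} {3} {4}
2-3 (4): add. Components now {0,1,2,3} {4}
0-2 (7): skip — 0 and 2 already connected.
0-4 (10): add. Components now {0,1,2,3,4}
The 3rd edge added is 2-3.

2-3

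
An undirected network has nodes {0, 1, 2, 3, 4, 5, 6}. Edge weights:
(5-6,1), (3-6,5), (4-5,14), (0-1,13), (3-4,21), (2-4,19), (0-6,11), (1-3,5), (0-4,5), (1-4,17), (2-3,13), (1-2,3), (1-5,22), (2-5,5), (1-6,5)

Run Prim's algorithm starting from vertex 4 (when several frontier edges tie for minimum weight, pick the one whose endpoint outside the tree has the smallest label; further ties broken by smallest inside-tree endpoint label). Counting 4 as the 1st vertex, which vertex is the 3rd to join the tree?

6

Grow the tree from 4 using Prim:
Step 1: cheapest edge leaving the tree is 0-4 (5); add 0.
Step 2: cheapest edge leaving the tree is 0-6 (11); add 6.
Step 3: cheapest edge leaving the tree is 5-6 (1); add 5.
Step 4: cheapest edge leaving the tree is 1-6 (5); add 1.
Step 5: cheapest edge leaving the tree is 1-2 (3); add 2.
Step 6: cheapest edge leaving the tree is 1-3 (5); add 3.
Vertex order: 4, 0, 6, 5, 1, 2, 3. The 3rd vertex is 6.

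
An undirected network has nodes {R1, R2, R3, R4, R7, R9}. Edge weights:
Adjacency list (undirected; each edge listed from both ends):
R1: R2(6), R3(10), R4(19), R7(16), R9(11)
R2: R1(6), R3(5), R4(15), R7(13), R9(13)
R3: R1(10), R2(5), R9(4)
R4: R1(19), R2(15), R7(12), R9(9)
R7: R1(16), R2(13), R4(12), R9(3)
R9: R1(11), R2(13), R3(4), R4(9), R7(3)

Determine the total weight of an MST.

Kruskal's algorithm — process edges by increasing weight (ties by edge label):
R7—R9 (3): add — endpoints in different components.
R3—R9 (4): add — endpoints in different components.
R2—R3 (5): add — endpoints in different components.
R1—R2 (6): add — endpoints in different components.
R4—R9 (9): add — endpoints in different components.
MST edges: R7—R9, R3—R9, R2—R3, R1—R2, R4—R9; total weight 3+4+5+6+9 = 27.

27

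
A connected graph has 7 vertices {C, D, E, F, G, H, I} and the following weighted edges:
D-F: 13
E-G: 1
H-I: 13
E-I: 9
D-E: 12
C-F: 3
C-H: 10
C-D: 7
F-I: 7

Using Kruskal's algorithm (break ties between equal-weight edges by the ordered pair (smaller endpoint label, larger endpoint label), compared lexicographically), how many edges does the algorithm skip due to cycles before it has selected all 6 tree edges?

0

Kruskal's algorithm — process edges by increasing weight (ties by edge label):
E-G (1): add — endpoints in different components.
C-F (3): add — endpoints in different components.
C-D (7): add — endpoints in different components.
F-I (7): add — endpoints in different components.
E-I (9): add — endpoints in different components.
C-H (10): add — endpoints in different components.
Edges rejected before the tree was complete: 0.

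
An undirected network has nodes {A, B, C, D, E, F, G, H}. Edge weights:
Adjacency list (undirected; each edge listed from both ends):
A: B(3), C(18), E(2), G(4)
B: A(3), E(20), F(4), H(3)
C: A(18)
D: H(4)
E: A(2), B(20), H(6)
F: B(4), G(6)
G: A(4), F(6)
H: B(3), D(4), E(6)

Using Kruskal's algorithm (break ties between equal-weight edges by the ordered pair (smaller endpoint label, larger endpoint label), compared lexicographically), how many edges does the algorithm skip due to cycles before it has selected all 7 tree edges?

Kruskal's algorithm — process edges by increasing weight (ties by edge label):
A-E (2): add — endpoints in different components.
A-B (3): add — endpoints in different components.
B-H (3): add — endpoints in different components.
A-G (4): add — endpoints in different components.
B-F (4): add — endpoints in different components.
D-H (4): add — endpoints in different components.
E-H (6): skip — E and H already connected.
F-G (6): skip — F and G already connected.
A-C (18): add — endpoints in different components.
Edges rejected before the tree was complete: 2.

2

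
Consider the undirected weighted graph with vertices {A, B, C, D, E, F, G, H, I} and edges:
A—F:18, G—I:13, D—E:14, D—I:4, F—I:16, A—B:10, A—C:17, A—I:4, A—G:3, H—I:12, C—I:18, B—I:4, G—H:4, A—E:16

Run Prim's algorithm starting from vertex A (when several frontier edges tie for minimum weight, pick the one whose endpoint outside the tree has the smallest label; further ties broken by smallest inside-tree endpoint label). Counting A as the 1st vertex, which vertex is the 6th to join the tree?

D

Prim, starting at A.
Step 1: cheapest edge leaving the tree is A—G (3); add G.
Step 2: cheapest edge leaving the tree is G—H (4); add H.
Step 3: cheapest edge leaving the tree is A—I (4); add I.
Step 4: cheapest edge leaving the tree is B—I (4); add B.
Step 5: cheapest edge leaving the tree is D—I (4); add D.
Step 6: cheapest edge leaving the tree is D—E (14); add E.
Step 7: cheapest edge leaving the tree is F—I (16); add F.
Step 8: cheapest edge leaving the tree is A—C (17); add C.
Vertex order: A, G, H, I, B, D, E, F, C. The 6th vertex is D.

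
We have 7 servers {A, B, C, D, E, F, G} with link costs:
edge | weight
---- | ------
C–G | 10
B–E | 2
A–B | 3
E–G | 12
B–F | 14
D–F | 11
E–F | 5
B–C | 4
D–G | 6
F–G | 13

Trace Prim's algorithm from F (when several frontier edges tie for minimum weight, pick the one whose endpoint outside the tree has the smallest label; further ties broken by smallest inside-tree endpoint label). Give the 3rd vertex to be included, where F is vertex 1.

Grow the tree from F using Prim:
Step 1: frontier [E–F 5, D–F 11, F–G 13, B–F 14] → take E–F (5); add E.
Step 2: frontier [B–E 2, E–G 12, D–F 11, F–G 13, B–F 14] → take B–E (2); add B.
Step 3: frontier [A–B 3, B–C 4, E–G 12, D–F 11, F–G 13] → take A–B (3); add A.
Step 4: frontier [B–C 4, E–G 12, D–F 11, F–G 13] → take B–C (4); add C.
Step 5: frontier [C–G 10, E–G 12, D–F 11, F–G 13] → take C–G (10); add G.
Step 6: frontier [D–F 11, D–G 6] → take D–G (6); add D.
Vertex order: F, E, B, A, C, G, D. The 3rd vertex is B.

B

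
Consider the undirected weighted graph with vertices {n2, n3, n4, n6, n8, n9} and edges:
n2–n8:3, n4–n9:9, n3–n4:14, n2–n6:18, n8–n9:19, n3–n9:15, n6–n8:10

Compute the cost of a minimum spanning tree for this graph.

55

Kruskal: consider edges lightest-first.
n2–n8 (3): add. Components now {n3} {n2,n8} {n9} {n6} {n4}
n4–n9 (9): add. Components now {n3} {n2,n8} {n4,n9} {n6}
n6–n8 (10): add. Components now {n3} {n2,n6,n8} {n4,n9}
n3–n4 (14): add. Components now {n3,n4,n9} {n2,n6,n8}
n3–n9 (15): skip — n3 and n9 already connected.
n2–n6 (18): skip — n6 and n2 already connected.
n8–n9 (19): add. Components now {n2,n3,n4,n6,n8,n9}
MST edges: n2–n8, n4–n9, n6–n8, n3–n4, n8–n9; total weight 3+9+10+14+19 = 55.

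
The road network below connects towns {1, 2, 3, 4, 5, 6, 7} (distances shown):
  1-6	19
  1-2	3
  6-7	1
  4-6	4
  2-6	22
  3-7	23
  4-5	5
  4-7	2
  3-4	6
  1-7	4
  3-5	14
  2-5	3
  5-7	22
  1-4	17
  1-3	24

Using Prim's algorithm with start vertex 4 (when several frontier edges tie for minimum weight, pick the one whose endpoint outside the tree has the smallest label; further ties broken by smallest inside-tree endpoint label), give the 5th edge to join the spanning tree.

2-5

Prim's algorithm from 4:
Step 1: cheapest edge leaving the tree is 4-7 (2); add 7.
Step 2: cheapest edge leaving the tree is 6-7 (1); add 6.
Step 3: cheapest edge leaving the tree is 1-7 (4); add 1.
Step 4: cheapest edge leaving the tree is 1-2 (3); add 2.
Step 5: cheapest edge leaving the tree is 2-5 (3); add 5.
Step 6: cheapest edge leaving the tree is 3-4 (6); add 3.
The 5th edge added is 2-5.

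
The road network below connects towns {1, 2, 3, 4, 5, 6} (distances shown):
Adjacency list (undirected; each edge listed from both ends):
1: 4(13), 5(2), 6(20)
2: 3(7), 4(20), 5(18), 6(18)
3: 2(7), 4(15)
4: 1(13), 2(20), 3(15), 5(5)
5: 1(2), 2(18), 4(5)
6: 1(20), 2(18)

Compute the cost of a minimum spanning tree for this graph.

Kruskal: consider edges lightest-first.
1-5 (2): add. Components now {1,5} {2} {3} {4} {6}
4-5 (5): add. Components now {1,4,5} {2} {3} {6}
2-3 (7): add. Components now {1,4,5} {2,3} {6}
1-4 (13): skip — 1 and 4 already connected.
3-4 (15): add. Components now {1,2,3,4,5} {6}
2-5 (18): skip — 2 and 5 already connected.
2-6 (18): add. Components now {1,2,3,4,5,6}
MST edges: 1-5, 4-5, 2-3, 3-4, 2-6; total weight 2+5+7+15+18 = 47.

47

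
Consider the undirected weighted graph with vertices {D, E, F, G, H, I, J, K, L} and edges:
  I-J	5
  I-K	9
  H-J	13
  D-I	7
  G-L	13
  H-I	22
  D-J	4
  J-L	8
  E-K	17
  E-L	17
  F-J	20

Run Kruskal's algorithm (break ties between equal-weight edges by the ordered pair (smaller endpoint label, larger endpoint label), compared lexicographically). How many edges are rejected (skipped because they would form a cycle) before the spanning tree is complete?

Kruskal: consider edges lightest-first.
D-J (4): add — endpoints in different components.
I-J (5): add — endpoints in different components.
D-I (7): skip — D and I already connected.
J-L (8): add — endpoints in different components.
I-K (9): add — endpoints in different components.
G-L (13): add — endpoints in different components.
H-J (13): add — endpoints in different components.
E-K (17): add — endpoints in different components.
E-L (17): skip — E and L already connected.
F-J (20): add — endpoints in different components.
Edges rejected before the tree was complete: 2.

2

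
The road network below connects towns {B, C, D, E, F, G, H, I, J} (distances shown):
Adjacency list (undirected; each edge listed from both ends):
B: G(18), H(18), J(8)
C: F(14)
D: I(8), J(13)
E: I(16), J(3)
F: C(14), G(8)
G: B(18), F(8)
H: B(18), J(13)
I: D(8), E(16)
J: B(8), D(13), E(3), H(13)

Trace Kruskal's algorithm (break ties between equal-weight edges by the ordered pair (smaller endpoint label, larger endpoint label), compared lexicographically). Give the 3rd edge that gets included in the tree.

Sort edges by weight, then run Kruskal:
E J (3): add — endpoints in different components.
B J (8): add — endpoints in different components.
D I (8): add — endpoints in different components.
F G (8): add — endpoints in different components.
D J (13): add — endpoints in different components.
H J (13): add — endpoints in different components.
C F (14): add — endpoints in different components.
E I (16): skip — E and I already connected.
B G (18): add — endpoints in different components.
The 3rd edge added is D I.

D-I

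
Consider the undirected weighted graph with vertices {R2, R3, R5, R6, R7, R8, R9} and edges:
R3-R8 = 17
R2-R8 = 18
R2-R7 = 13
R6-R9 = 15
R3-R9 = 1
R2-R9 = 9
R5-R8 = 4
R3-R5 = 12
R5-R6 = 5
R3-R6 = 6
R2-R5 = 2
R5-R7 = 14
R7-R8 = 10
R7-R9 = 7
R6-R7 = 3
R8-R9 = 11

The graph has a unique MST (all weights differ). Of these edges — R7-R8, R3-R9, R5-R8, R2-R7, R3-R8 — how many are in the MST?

Kruskal: consider edges lightest-first.
R3-R9 (1): add — endpoints in different components.
R2-R5 (2): add — endpoints in different components.
R6-R7 (3): add — endpoints in different components.
R5-R8 (4): add — endpoints in different components.
R5-R6 (5): add — endpoints in different components.
R3-R6 (6): add — endpoints in different components.
MST edge set: {R3-R9, R2-R5, R6-R7, R5-R8, R5-R6, R3-R6}.
Of the listed edges, {R3-R9, R5-R8} are in the MST → 2.

2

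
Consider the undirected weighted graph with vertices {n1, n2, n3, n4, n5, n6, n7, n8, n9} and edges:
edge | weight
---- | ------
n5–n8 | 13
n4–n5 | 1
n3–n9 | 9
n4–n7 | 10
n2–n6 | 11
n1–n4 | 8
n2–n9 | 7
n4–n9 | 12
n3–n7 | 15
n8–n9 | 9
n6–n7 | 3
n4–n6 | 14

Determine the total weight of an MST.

58

Prim's algorithm from n4:
Step 1: cheapest edge leaving the tree is n4–n5 (1); add n5.
Step 2: cheapest edge leaving the tree is n1–n4 (8); add n1.
Step 3: cheapest edge leaving the tree is n4–n7 (10); add n7.
Step 4: cheapest edge leaving the tree is n6–n7 (3); add n6.
Step 5: cheapest edge leaving the tree is n2–n6 (11); add n2.
Step 6: cheapest edge leaving the tree is n2–n9 (7); add n9.
Step 7: cheapest edge leaving the tree is n3–n9 (9); add n3.
Step 8: cheapest edge leaving the tree is n8–n9 (9); add n8.
MST edges: n4–n5, n1–n4, n4–n7, n6–n7, n2–n6, n2–n9, n3–n9, n8–n9; total weight 1+8+10+3+11+7+9+9 = 58.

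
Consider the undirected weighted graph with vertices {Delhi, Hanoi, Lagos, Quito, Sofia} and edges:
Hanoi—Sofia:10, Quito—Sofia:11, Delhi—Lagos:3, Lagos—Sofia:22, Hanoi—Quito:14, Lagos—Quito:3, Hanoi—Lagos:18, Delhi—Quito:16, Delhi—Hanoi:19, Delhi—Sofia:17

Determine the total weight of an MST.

Prim's algorithm from Delhi:
Step 1: cheapest edge leaving the tree is Delhi—Lagos (3); add Lagos.
Step 2: cheapest edge leaving the tree is Lagos—Quito (3); add Quito.
Step 3: cheapest edge leaving the tree is Quito—Sofia (11); add Sofia.
Step 4: cheapest edge leaving the tree is Hanoi—Sofia (10); add Hanoi.
MST edges: Delhi—Lagos, Lagos—Quito, Quito—Sofia, Hanoi—Sofia; total weight 3+3+11+10 = 27.

27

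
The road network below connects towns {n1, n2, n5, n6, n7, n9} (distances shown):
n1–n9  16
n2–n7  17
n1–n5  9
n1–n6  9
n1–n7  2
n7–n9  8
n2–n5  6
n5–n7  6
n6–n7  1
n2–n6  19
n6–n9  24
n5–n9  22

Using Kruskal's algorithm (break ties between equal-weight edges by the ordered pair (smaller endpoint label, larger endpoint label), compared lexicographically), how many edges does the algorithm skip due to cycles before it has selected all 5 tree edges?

0

Sort edges by weight, then run Kruskal:
n6–n7 (1): add — endpoints in different components.
n1–n7 (2): add — endpoints in different components.
n2–n5 (6): add — endpoints in different components.
n5–n7 (6): add — endpoints in different components.
n7–n9 (8): add — endpoints in different components.
Edges rejected before the tree was complete: 0.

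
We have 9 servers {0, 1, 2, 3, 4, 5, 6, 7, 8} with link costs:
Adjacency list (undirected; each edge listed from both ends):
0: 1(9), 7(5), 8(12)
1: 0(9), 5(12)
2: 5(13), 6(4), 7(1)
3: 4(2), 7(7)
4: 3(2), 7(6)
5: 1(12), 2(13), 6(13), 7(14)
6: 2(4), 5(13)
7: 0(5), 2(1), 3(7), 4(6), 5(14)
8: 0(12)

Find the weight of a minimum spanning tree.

Sort edges by weight, then run Kruskal:
2 7 (1): add — endpoints in different components.
3 4 (2): add — endpoints in different components.
2 6 (4): add — endpoints in different components.
0 7 (5): add — endpoints in different components.
4 7 (6): add — endpoints in different components.
3 7 (7): skip — 3 and 7 already connected.
0 1 (9): add — endpoints in different components.
0 8 (12): add — endpoints in different components.
1 5 (12): add — endpoints in different components.
MST edges: 2 7, 3 4, 2 6, 0 7, 4 7, 0 1, 0 8, 1 5; total weight 1+2+4+5+6+9+12+12 = 51.

51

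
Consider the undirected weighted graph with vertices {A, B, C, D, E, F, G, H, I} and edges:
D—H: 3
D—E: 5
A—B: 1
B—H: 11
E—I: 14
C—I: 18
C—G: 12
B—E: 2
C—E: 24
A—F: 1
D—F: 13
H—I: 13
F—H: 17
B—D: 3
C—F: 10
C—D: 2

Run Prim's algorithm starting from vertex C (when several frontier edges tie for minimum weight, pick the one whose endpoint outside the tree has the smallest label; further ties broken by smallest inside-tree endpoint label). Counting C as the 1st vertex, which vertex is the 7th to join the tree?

H

Grow the tree from C using Prim:
Step 1: cheapest edge leaving the tree is C—D (2); add D.
Step 2: cheapest edge leaving the tree is B—D (3); add B.
Step 3: cheapest edge leaving the tree is A—B (1); add A.
Step 4: cheapest edge leaving the tree is A—F (1); add F.
Step 5: cheapest edge leaving the tree is B—E (2); add E.
Step 6: cheapest edge leaving the tree is D—H (3); add H.
Step 7: cheapest edge leaving the tree is C—G (12); add G.
Step 8: cheapest edge leaving the tree is H—I (13); add I.
Vertex order: C, D, B, A, F, E, H, G, I. The 7th vertex is H.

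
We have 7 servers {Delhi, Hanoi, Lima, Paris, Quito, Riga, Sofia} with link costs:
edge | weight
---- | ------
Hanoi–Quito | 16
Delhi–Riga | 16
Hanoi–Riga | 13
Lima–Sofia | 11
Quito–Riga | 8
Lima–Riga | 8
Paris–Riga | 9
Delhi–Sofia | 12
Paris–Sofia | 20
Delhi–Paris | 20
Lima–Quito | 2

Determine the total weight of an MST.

55

Kruskal: consider edges lightest-first.
Lima–Quito (2): add. Components now {Lima,Quito} {Delhi} {Riga} {Paris} {Sofia} {Hanoi}
Lima–Riga (8): add. Components now {Lima,Quito,Riga} {Delhi} {Paris} {Sofia} {Hanoi}
Quito–Riga (8): skip — Quito and Riga already connected.
Paris–Riga (9): add. Components now {Lima,Paris,Quito,Riga} {Delhi} {Sofia} {Hanoi}
Lima–Sofia (11): add. Components now {Lima,Paris,Quito,Riga,Sofia} {Delhi} {Hanoi}
Delhi–Sofia (12): add. Components now {Delhi,Lima,Paris,Quito,Riga,Sofia} {Hanoi}
Hanoi–Riga (13): add. Components now {Delhi,Hanoi,Lima,Paris,Quito,Riga,Sofia}
MST edges: Lima–Quito, Lima–Riga, Paris–Riga, Lima–Sofia, Delhi–Sofia, Hanoi–Riga; total weight 2+8+9+11+12+13 = 55.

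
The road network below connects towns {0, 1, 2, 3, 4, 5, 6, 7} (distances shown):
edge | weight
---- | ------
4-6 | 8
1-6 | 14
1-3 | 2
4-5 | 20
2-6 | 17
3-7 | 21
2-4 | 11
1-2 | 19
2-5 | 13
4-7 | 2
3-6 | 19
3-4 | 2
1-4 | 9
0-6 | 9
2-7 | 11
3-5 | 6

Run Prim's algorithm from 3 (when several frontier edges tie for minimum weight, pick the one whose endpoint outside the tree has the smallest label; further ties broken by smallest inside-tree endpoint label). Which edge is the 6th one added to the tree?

0-6

Prim, starting at 3.
Step 1: cheapest edge leaving the tree is 1-3 (2); add 1.
Step 2: cheapest edge leaving the tree is 3-4 (2); add 4.
Step 3: cheapest edge leaving the tree is 4-7 (2); add 7.
Step 4: cheapest edge leaving the tree is 3-5 (6); add 5.
Step 5: cheapest edge leaving the tree is 4-6 (8); add 6.
Step 6: cheapest edge leaving the tree is 0-6 (9); add 0.
Step 7: cheapest edge leaving the tree is 2-4 (11); add 2.
The 6th edge added is 0-6.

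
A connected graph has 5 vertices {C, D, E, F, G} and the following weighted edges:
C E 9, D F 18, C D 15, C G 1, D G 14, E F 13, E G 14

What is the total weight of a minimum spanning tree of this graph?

Kruskal's algorithm — process edges by increasing weight (ties by edge label):
C G (1): add — endpoints in different components.
C E (9): add — endpoints in different components.
E F (13): add — endpoints in different components.
D G (14): add — endpoints in different components.
MST edges: C G, C E, E F, D G; total weight 1+9+13+14 = 37.

37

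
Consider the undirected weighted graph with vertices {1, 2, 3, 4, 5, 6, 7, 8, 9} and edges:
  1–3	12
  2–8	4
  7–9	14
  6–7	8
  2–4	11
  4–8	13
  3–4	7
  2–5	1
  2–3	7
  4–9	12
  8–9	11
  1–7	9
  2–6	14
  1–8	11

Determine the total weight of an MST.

Prim, starting at 5.
Step 1: frontier [2–5 1] → take 2–5 (1); add 2.
Step 2: frontier [2–8 4, 2–3 7, 2–4 11, 2–6 14] → take 2–8 (4); add 8.
Step 3: frontier [2–3 7, 2–4 11, 2–6 14, 1–8 11, 8–9 11, 4–8 13] → take 2–3 (7); add 3.
Step 4: frontier [2–4 11, 2–6 14, 3–4 7, 1–3 12, 1–8 11, 8–9 11, 4–8 13] → take 3–4 (7); add 4.
Step 5: frontier [2–6 14, 1–3 12, 4–9 12, 1–8 11, 8–9 11] → take 1–8 (11); add 1.
Step 6: frontier [1–7 9, 2–6 14, 4–9 12, 8–9 11] → take 1–7 (9); add 7.
Step 7: frontier [2–6 14, 4–9 12, 6–7 8, 7–9 14, 8–9 11] → take 6–7 (8); add 6.
Step 8: frontier [4–9 12, 7–9 14, 8–9 11] → take 8–9 (11); add 9.
MST edges: 2–5, 2–8, 2–3, 3–4, 1–8, 1–7, 6–7, 8–9; total weight 1+4+7+7+11+9+8+11 = 58.

58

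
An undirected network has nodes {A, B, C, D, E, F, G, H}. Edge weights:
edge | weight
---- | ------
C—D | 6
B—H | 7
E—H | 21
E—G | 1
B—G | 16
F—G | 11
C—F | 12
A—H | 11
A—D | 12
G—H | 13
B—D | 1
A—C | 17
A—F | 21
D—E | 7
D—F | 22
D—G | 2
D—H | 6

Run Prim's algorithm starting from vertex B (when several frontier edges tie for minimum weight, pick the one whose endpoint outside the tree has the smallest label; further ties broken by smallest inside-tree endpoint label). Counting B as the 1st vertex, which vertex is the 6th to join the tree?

Prim's algorithm from B:
Step 1: cheapest edge leaving the tree is B—D (1); add D.
Step 2: cheapest edge leaving the tree is D—G (2); add G.
Step 3: cheapest edge leaving the tree is E—G (1); add E.
Step 4: cheapest edge leaving the tree is C—D (6); add C.
Step 5: cheapest edge leaving the tree is D—H (6); add H.
Step 6: cheapest edge leaving the tree is A—H (11); add A.
Step 7: cheapest edge leaving the tree is F—G (11); add F.
Vertex order: B, D, G, E, C, H, A, F. The 6th vertex is H.

H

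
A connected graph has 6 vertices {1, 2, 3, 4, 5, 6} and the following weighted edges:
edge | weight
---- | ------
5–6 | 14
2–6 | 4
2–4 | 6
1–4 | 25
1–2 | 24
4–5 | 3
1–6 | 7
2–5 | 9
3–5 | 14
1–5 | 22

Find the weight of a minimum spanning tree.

34

Kruskal's algorithm — process edges by increasing weight (ties by edge label):
4–5 (3): add — endpoints in different components.
2–6 (4): add — endpoints in different components.
2–4 (6): add — endpoints in different components.
1–6 (7): add — endpoints in different components.
2–5 (9): skip — 2 and 5 already connected.
3–5 (14): add — endpoints in different components.
MST edges: 4–5, 2–6, 2–4, 1–6, 3–5; total weight 3+4+6+7+14 = 34.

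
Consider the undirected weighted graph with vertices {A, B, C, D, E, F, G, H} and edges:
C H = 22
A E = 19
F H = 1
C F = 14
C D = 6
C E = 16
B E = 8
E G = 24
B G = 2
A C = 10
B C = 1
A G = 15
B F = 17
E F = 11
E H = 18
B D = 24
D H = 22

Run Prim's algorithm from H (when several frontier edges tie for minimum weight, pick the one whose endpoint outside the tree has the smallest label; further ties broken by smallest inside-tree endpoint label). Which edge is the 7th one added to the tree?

A-C

Prim's algorithm from H:
Step 1: cheapest edge leaving the tree is F H (1); add F.
Step 2: cheapest edge leaving the tree is E F (11); add E.
Step 3: cheapest edge leaving the tree is B E (8); add B.
Step 4: cheapest edge leaving the tree is B C (1); add C.
Step 5: cheapest edge leaving the tree is B G (2); add G.
Step 6: cheapest edge leaving the tree is C D (6); add D.
Step 7: cheapest edge leaving the tree is A C (10); add A.
The 7th edge added is A C.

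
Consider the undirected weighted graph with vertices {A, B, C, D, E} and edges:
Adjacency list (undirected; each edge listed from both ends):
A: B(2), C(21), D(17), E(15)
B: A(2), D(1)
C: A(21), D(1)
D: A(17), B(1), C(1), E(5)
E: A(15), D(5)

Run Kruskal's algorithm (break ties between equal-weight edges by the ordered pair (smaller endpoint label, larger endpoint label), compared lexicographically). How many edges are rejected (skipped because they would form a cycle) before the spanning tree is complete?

Kruskal: consider edges lightest-first.
B D (1): add — endpoints in different components.
C D (1): add — endpoints in different components.
A B (2): add — endpoints in different components.
D E (5): add — endpoints in different components.
Edges rejected before the tree was complete: 0.

0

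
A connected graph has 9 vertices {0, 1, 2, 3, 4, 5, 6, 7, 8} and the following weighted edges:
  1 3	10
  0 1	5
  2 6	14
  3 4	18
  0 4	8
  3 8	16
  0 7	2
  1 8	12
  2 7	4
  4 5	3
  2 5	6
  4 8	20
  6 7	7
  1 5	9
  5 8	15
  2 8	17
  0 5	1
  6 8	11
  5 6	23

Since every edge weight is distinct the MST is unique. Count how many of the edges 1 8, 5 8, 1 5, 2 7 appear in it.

Sort edges by weight, then run Kruskal:
0 5 (1): add — endpoints in different components.
0 7 (2): add — endpoints in different components.
4 5 (3): add — endpoints in different components.
2 7 (4): add — endpoints in different components.
0 1 (5): add — endpoints in different components.
2 5 (6): skip — 2 and 5 already connected.
6 7 (7): add — endpoints in different components.
0 4 (8): skip — 0 and 4 already connected.
1 5 (9): skip — 1 and 5 already connected.
1 3 (10): add — endpoints in different components.
6 8 (11): add — endpoints in different components.
MST edge set: {0 5, 0 7, 4 5, 2 7, 0 1, 6 7, 1 3, 6 8}.
Of the listed edges, {2 7} are in the MST → 1.

1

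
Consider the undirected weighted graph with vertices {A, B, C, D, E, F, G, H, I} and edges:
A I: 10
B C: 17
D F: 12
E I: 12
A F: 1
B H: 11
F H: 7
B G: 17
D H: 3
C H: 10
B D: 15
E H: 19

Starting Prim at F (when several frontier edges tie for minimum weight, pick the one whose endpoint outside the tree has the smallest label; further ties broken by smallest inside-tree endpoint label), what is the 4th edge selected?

C-H

Prim, starting at F.
Step 1: frontier [A F 1, F H 7, D F 12] → take A F (1); add A.
Step 2: frontier [A I 10, F H 7, D F 12] → take F H (7); add H.
Step 3: frontier [A I 10, D F 12, D H 3, C H 10, B H 11, E H 19] → take D H (3); add D.
Step 4: frontier [A I 10, B D 15, C H 10, B H 11, E H 19] → take C H (10); add C.
Step 5: frontier [A I 10, B C 17, B D 15, B H 11, E H 19] → take A I (10); add I.
Step 6: frontier [B C 17, B D 15, B H 11, E H 19, E I 12] → take B H (11); add B.
Step 7: frontier [B G 17, E H 19, E I 12] → take E I (12); add E.
Step 8: frontier [B G 17] → take B G (17); add G.
The 4th edge added is C H.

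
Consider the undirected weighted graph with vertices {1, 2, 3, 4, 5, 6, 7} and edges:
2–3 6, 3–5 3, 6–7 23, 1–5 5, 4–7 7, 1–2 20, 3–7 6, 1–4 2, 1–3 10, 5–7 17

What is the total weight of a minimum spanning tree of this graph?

Grow the tree from 7 using Prim:
Step 1: frontier [3–7 6, 4–7 7, 5–7 17, 6–7 23] → take 3–7 (6); add 3.
Step 2: frontier [3–5 3, 2–3 6, 1–3 10, 4–7 7, 5–7 17, 6–7 23] → take 3–5 (3); add 5.
Step 3: frontier [2–3 6, 1–3 10, 1–5 5, 4–7 7, 6–7 23] → take 1–5 (5); add 1.
Step 4: frontier [1–4 2, 1–2 20, 2–3 6, 4–7 7, 6–7 23] → take 1–4 (2); add 4.
Step 5: frontier [1–2 20, 2–3 6, 6–7 23] → take 2–3 (6); add 2.
Step 6: frontier [6–7 23] → take 6–7 (23); add 6.
MST edges: 3–7, 3–5, 1–5, 1–4, 2–3, 6–7; total weight 6+3+5+2+6+23 = 45.

45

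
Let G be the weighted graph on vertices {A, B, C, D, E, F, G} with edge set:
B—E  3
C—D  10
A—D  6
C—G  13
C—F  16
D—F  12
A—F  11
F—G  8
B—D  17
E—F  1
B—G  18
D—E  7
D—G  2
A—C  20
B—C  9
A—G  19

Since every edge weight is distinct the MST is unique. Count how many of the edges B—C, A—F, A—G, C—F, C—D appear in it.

1

Kruskal's algorithm — process edges by increasing weight (ties by edge label):
E—F (1): add — endpoints in different components.
D—G (2): add — endpoints in different components.
B—E (3): add — endpoints in different components.
A—D (6): add — endpoints in different components.
D—E (7): add — endpoints in different components.
F—G (8): skip — F and G already connected.
B—C (9): add — endpoints in different components.
MST edge set: {E—F, D—G, B—E, A—D, D—E, B—C}.
Of the listed edges, {B—C} are in the MST → 1.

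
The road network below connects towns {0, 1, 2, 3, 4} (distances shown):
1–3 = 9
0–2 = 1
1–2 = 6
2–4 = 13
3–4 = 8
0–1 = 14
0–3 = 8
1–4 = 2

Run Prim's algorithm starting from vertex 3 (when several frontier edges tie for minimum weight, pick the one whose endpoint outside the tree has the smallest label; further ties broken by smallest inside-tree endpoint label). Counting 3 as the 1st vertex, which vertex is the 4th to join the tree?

Grow the tree from 3 using Prim:
Step 1: frontier [0–3 8, 3–4 8, 1–3 9] → take 0–3 (8); add 0.
Step 2: frontier [0–2 1, 0–1 14, 3–4 8, 1–3 9] → take 0–2 (1); add 2.
Step 3: frontier [0–1 14, 1–2 6, 2–4 13, 3–4 8, 1–3 9] → take 1–2 (6); add 1.
Step 4: frontier [1–4 2, 2–4 13, 3–4 8] → take 1–4 (2); add 4.
Vertex order: 3, 0, 2, 1, 4. The 4th vertex is 1.

1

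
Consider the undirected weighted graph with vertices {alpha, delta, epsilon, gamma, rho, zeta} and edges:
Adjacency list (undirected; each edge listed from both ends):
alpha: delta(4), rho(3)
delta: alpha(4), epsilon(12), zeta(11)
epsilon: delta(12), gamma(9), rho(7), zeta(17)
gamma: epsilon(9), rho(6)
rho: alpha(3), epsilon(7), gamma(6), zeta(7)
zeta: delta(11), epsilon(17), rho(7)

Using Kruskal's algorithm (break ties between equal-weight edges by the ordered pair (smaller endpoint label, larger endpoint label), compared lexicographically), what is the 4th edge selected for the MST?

epsilon-rho

Kruskal: consider edges lightest-first.
alpha–rho (3): add — endpoints in different components.
alpha–delta (4): add — endpoints in different components.
gamma–rho (6): add — endpoints in different components.
epsilon–rho (7): add — endpoints in different components.
rho–zeta (7): add — endpoints in different components.
The 4th edge added is epsilon–rho.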